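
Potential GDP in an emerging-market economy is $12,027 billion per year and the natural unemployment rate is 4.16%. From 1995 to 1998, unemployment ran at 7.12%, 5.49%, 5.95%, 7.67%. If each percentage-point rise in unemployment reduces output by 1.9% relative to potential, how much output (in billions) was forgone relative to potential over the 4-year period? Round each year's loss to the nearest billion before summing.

Year 1995: gap = -1.9 × (7.12 - 4.16) = -5.624%, loss ≈ 12027 × 5.624/100 ≈ 676.
Year 1996: gap = -1.9 × (5.49 - 4.16) = -2.527%, loss ≈ 12027 × 2.527/100 ≈ 304.
Year 1997: gap = -1.9 × (5.95 - 4.16) = -3.401%, loss ≈ 12027 × 3.401/100 ≈ 409.
Year 1998: gap = -1.9 × (7.67 - 4.16) = -6.669%, loss ≈ 12027 × 6.669/100 ≈ 802.
Total lost output = 676 + 304 + 409 + 802 = 2191 billion.

$2,191 billion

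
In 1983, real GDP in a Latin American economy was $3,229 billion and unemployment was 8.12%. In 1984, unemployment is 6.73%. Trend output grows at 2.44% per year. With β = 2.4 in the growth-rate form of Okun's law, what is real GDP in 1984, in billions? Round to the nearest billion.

$3,416 billion

Δu = 6.73 - 8.12 = -1.39 points.
Okun's law (growth form): g_Y = g_Y* - β × Δu = 2.44 - 2.4 × (-1.39) = 2.44 + 3.336 = 5.776%.
Real GDP in the next year = 3229 × (1 + 5.776/100) = 3229 × 1.05776 ≈ 3416 billion.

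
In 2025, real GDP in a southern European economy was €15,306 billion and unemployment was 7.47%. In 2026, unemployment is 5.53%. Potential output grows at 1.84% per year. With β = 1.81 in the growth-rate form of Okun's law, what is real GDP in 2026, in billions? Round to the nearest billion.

€16,125 billion

Δu = 5.53 - 7.47 = -1.94 points.
Okun's law (growth form): g_Y = g_Y* - β × Δu = 1.84 - 1.81 × (-1.94) = 1.84 + 3.5114 = 5.3514%.
Real GDP in the next year = 15306 × (1 + 5.3514/100) = 15306 × 1.053514 ≈ 16125 billion.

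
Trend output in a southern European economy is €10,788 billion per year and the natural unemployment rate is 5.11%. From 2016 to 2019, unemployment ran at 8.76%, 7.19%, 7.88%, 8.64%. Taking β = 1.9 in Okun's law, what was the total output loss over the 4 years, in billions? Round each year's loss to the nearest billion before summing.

€2,466 billion

Year 2016: gap = -1.9 × (8.76 - 5.11) = -6.935%, loss ≈ 10788 × 6.935/100 ≈ 748.
Year 2017: gap = -1.9 × (7.19 - 5.11) = -3.952%, loss ≈ 10788 × 3.952/100 ≈ 426.
Year 2018: gap = -1.9 × (7.88 - 5.11) = -5.263%, loss ≈ 10788 × 5.263/100 ≈ 568.
Year 2019: gap = -1.9 × (8.64 - 5.11) = -6.707%, loss ≈ 10788 × 6.707/100 ≈ 724.
Total lost output = 748 + 426 + 568 + 724 = 2466 billion.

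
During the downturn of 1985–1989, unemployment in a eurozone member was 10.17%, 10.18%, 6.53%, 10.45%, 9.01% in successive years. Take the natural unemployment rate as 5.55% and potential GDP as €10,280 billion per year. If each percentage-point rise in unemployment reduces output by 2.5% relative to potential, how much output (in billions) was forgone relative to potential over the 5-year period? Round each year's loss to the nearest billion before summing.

Year 1985: gap = -2.5 × (10.17 - 5.55) = -11.55%, loss ≈ 10280 × 11.55/100 ≈ 1187.
Year 1986: gap = -2.5 × (10.18 - 5.55) = -11.575%, loss ≈ 10280 × 11.575/100 ≈ 1190.
Year 1987: gap = -2.5 × (6.53 - 5.55) = -2.45%, loss ≈ 10280 × 2.45/100 ≈ 252.
Year 1988: gap = -2.5 × (10.45 - 5.55) = -12.25%, loss ≈ 10280 × 12.25/100 ≈ 1259.
Year 1989: gap = -2.5 × (9.01 - 5.55) = -8.65%, loss ≈ 10280 × 8.65/100 ≈ 889.
Total lost output = 1187 + 1190 + 252 + 1259 + 889 = 4777 billion.

€4,777 billion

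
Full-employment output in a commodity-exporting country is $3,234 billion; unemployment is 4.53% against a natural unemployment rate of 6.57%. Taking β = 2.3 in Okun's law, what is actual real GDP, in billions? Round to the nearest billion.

$3,386 billion

Unemployment gap = 4.53 - 6.57 = -2.04 points, so the output gap is -2.3 × (-2.04) = 4.692%.
Actual GDP = 3234 × (1 + 4.692/100) = 3234 × 1.04692 ≈ 3386 billion.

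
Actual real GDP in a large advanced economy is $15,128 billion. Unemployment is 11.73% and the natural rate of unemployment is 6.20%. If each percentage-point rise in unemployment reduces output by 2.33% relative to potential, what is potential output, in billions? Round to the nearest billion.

Unemployment gap = 11.73 - 6.2 = 5.53 points, so output gap = -2.33 × 5.53 = -12.8849%.
Since Y = Y* × (1 + gap/100), Y* = 15128/0.871151 ≈ 17366 billion.

$17,366 billion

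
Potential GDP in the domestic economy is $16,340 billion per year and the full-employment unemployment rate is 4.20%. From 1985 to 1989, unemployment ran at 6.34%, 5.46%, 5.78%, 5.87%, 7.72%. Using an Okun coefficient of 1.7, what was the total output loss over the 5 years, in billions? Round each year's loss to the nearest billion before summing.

Year 1985: gap = -1.7 × (6.34 - 4.2) = -3.638%, loss ≈ 16340 × 3.638/100 ≈ 594.
Year 1986: gap = -1.7 × (5.46 - 4.2) = -2.142%, loss ≈ 16340 × 2.142/100 ≈ 350.
Year 1987: gap = -1.7 × (5.78 - 4.2) = -2.686%, loss ≈ 16340 × 2.686/100 ≈ 439.
Year 1988: gap = -1.7 × (5.87 - 4.2) = -2.839%, loss ≈ 16340 × 2.839/100 ≈ 464.
Year 1989: gap = -1.7 × (7.72 - 4.2) = -5.984%, loss ≈ 16340 × 5.984/100 ≈ 978.
Total lost output = 594 + 350 + 439 + 464 + 978 = 2825 billion.

$2,825 billion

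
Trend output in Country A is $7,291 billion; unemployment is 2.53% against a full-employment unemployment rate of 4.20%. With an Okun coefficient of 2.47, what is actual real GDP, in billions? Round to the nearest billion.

Unemployment gap = 2.53 - 4.2 = -1.67 points, so the output gap is -2.47 × (-1.67) = 4.1249%.
Actual GDP = 7291 × (1 + 4.1249/100) = 7291 × 1.041249 ≈ 7592 billion.

$7,592 billion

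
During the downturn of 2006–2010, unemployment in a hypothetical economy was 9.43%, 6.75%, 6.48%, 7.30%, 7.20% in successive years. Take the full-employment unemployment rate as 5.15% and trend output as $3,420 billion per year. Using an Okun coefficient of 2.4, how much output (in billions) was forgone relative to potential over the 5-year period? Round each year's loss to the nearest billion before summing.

Year 2006: gap = -2.4 × (9.43 - 5.15) = -10.272%, loss ≈ 3420 × 10.272/100 ≈ 351.
Year 2007: gap = -2.4 × (6.75 - 5.15) = -3.84%, loss ≈ 3420 × 3.84/100 ≈ 131.
Year 2008: gap = -2.4 × (6.48 - 5.15) = -3.192%, loss ≈ 3420 × 3.192/100 ≈ 109.
Year 2009: gap = -2.4 × (7.3 - 5.15) = -5.16%, loss ≈ 3420 × 5.16/100 ≈ 176.
Year 2010: gap = -2.4 × (7.2 - 5.15) = -4.92%, loss ≈ 3420 × 4.92/100 ≈ 168.
Total lost output = 351 + 131 + 109 + 176 + 168 = 935 billion.

$935 billion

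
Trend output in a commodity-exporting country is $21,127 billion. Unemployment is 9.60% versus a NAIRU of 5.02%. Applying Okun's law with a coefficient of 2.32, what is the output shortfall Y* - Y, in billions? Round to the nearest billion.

Output gap = -2.32 × (9.6 - 5.02) = -2.32 × 4.58 = -10.6256%.
Actual GDP ≈ 21127 × 0.893744 ≈ 18882 billion, so the shortfall is 21127 - 18882 = 2245 billion.

$2,245 billion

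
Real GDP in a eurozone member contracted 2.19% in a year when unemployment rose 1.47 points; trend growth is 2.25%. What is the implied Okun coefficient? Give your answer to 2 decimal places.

β ≈ 3.02

Growth form: g_Y = g_Y* - β × Δu, so β = (g_Y* - g_Y)/Δu.
β = (2.25 + 2.19)/1.47 = 4.44/1.47 = 3.02.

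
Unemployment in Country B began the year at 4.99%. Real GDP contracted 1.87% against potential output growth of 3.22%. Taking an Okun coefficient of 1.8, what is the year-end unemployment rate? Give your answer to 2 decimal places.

7.82%

Growth-rate Okun's law: g_Y = g_Y* - β × Δu, so Δu = (g_Y* - g_Y)/β.
Δu = (3.22 + 1.87)/1.8 = 5.09/1.8 = 2.83 percentage points.
Year-end unemployment = 4.99 + 2.83 = 7.82%.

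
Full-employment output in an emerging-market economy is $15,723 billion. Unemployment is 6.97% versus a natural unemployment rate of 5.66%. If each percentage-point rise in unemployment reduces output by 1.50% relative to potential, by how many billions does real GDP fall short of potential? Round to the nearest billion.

$309 billion

Output gap = -1.50 × (6.97 - 5.66) = -1.5 × 1.31 = -1.965%.
Actual GDP ≈ 15723 × 0.98035 ≈ 15414 billion, so the shortfall is 15723 - 15414 = 309 billion.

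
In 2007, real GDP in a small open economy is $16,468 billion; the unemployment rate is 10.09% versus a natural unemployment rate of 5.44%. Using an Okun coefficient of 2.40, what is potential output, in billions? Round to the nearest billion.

Unemployment gap = 10.09 - 5.44 = 4.65 points, so output gap = -2.4 × 4.65 = -11.16%.
Since Y = Y* × (1 + gap/100), Y* = 16468/0.8884 ≈ 18537 billion.

$18,537 billion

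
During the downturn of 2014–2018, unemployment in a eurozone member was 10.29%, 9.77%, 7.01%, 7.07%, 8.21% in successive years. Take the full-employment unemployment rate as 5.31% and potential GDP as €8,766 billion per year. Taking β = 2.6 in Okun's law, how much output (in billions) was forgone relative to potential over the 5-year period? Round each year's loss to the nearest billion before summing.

Year 2014: gap = -2.6 × (10.29 - 5.31) = -12.948%, loss ≈ 8766 × 12.948/100 ≈ 1135.
Year 2015: gap = -2.6 × (9.77 - 5.31) = -11.596%, loss ≈ 8766 × 11.596/100 ≈ 1017.
Year 2016: gap = -2.6 × (7.01 - 5.31) = -4.42%, loss ≈ 8766 × 4.42/100 ≈ 387.
Year 2017: gap = -2.6 × (7.07 - 5.31) = -4.576%, loss ≈ 8766 × 4.576/100 ≈ 401.
Year 2018: gap = -2.6 × (8.21 - 5.31) = -7.54%, loss ≈ 8766 × 7.54/100 ≈ 661.
Total lost output = 1135 + 1017 + 387 + 401 + 661 = 3601 billion.

€3,601 billion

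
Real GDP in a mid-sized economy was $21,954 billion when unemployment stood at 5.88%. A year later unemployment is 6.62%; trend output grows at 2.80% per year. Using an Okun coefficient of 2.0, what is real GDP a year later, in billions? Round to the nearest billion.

Δu = 6.62 - 5.88 = 0.74 points.
Okun's law (growth form): g_Y = g_Y* - β × Δu = 2.80 - 2.0 × (0.74) = 2.8 - 1.48 = 1.32%.
Real GDP in the next year = 21954 × (1 + 1.32/100) = 21954 × 1.0132 ≈ 22244 billion.

$22,244 billion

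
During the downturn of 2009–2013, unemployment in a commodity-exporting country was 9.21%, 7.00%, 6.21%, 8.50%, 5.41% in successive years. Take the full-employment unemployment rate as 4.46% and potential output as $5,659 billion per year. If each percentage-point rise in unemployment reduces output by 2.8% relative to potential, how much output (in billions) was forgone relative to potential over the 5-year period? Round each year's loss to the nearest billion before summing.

Year 2009: gap = -2.8 × (9.21 - 4.46) = -13.3%, loss ≈ 5659 × 13.3/100 ≈ 753.
Year 2010: gap = -2.8 × (7 - 4.46) = -7.112%, loss ≈ 5659 × 7.112/100 ≈ 402.
Year 2011: gap = -2.8 × (6.21 - 4.46) = -4.9%, loss ≈ 5659 × 4.9/100 ≈ 277.
Year 2012: gap = -2.8 × (8.5 - 4.46) = -11.312%, loss ≈ 5659 × 11.312/100 ≈ 640.
Year 2013: gap = -2.8 × (5.41 - 4.46) = -2.66%, loss ≈ 5659 × 2.66/100 ≈ 151.
Total lost output = 753 + 402 + 277 + 640 + 151 = 2223 billion.

$2,223 billion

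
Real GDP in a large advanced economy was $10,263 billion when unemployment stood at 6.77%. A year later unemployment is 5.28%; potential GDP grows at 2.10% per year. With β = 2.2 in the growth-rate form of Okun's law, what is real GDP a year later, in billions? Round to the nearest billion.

$10,815 billion

Δu = 5.28 - 6.77 = -1.49 points.
Okun's law (growth form): g_Y = g_Y* - β × Δu = 2.10 - 2.2 × (-1.49) = 2.1 + 3.278 = 5.378%.
Real GDP in the next year = 10263 × (1 + 5.378/100) = 10263 × 1.05378 ≈ 10815 billion.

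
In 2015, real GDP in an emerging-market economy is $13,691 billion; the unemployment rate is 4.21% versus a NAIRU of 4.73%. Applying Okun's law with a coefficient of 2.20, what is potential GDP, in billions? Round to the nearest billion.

Unemployment gap = 4.21 - 4.73 = -0.52 points, so output gap = -2.2 × (-0.52) = 1.144%.
Since Y = Y* × (1 + gap/100), Y* = 13691/1.01144 ≈ 13536 billion.

$13,536 billion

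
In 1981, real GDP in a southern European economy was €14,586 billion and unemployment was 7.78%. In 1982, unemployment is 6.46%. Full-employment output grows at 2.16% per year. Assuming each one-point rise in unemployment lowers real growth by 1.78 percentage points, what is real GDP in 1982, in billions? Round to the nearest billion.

Δu = 6.46 - 7.78 = -1.32 points.
Okun's law (growth form): g_Y = g_Y* - β × Δu = 2.16 - 1.78 × (-1.32) = 2.16 + 2.3496 = 4.5096%.
Real GDP in the next year = 14586 × (1 + 4.5096/100) = 14586 × 1.045096 ≈ 15244 billion.

€15,244 billion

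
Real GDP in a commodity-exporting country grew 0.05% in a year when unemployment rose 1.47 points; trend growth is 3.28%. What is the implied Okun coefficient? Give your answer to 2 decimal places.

β ≈ 2.20

Growth form: g_Y = g_Y* - β × Δu, so β = (g_Y* - g_Y)/Δu.
β = (3.28 - 0.05)/1.47 = 3.23/1.47 = 2.20.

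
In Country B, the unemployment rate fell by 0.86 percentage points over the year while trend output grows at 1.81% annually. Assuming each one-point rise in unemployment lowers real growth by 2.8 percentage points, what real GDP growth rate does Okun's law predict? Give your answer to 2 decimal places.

4.22%

Growth-rate Okun's law: g_Y = g_Y* - β × Δu.
g_Y = 1.81 - 2.8 × (-0.86) = 1.81 + 2.408 = 4.218%, i.e. 4.22% to 2 d.p.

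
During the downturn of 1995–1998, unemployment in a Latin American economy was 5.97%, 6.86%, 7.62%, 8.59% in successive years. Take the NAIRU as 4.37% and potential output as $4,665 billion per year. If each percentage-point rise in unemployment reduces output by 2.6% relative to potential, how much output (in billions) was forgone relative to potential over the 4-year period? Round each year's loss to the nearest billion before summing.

Year 1995: gap = -2.6 × (5.97 - 4.37) = -4.16%, loss ≈ 4665 × 4.16/100 ≈ 194.
Year 1996: gap = -2.6 × (6.86 - 4.37) = -6.474%, loss ≈ 4665 × 6.474/100 ≈ 302.
Year 1997: gap = -2.6 × (7.62 - 4.37) = -8.45%, loss ≈ 4665 × 8.45/100 ≈ 394.
Year 1998: gap = -2.6 × (8.59 - 4.37) = -10.972%, loss ≈ 4665 × 10.972/100 ≈ 512.
Total lost output = 194 + 302 + 394 + 512 = 1402 billion.

$1,402 billion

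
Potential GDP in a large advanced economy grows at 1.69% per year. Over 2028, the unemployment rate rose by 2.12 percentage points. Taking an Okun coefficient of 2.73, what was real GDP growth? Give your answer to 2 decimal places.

Growth-rate Okun's law: g_Y = g_Y* - β × Δu.
g_Y = 1.69 - 2.73 × (2.12) = 1.69 - 5.7876 = -4.0976%, i.e. -4.10% to 2 d.p.

-4.10%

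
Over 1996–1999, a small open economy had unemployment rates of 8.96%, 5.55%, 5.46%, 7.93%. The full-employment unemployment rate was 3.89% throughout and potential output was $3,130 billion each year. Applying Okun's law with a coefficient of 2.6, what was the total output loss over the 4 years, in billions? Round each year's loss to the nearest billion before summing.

Year 1996: gap = -2.6 × (8.96 - 3.89) = -13.182%, loss ≈ 3130 × 13.182/100 ≈ 413.
Year 1997: gap = -2.6 × (5.55 - 3.89) = -4.316%, loss ≈ 3130 × 4.316/100 ≈ 135.
Year 1998: gap = -2.6 × (5.46 - 3.89) = -4.082%, loss ≈ 3130 × 4.082/100 ≈ 128.
Year 1999: gap = -2.6 × (7.93 - 3.89) = -10.504%, loss ≈ 3130 × 10.504/100 ≈ 329.
Total lost output = 413 + 135 + 128 + 329 = 1005 billion.

$1,005 billion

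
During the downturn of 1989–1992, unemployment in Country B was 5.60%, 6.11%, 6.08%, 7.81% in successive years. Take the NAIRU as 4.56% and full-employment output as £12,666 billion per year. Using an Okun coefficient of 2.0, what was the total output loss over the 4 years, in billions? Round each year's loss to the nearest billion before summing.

Year 1989: gap = -2.0 × (5.6 - 4.56) = -2.08%, loss ≈ 12666 × 2.08/100 ≈ 263.
Year 1990: gap = -2.0 × (6.11 - 4.56) = -3.1%, loss ≈ 12666 × 3.1/100 ≈ 393.
Year 1991: gap = -2.0 × (6.08 - 4.56) = -3.04%, loss ≈ 12666 × 3.04/100 ≈ 385.
Year 1992: gap = -2.0 × (7.81 - 4.56) = -6.5%, loss ≈ 12666 × 6.5/100 ≈ 823.
Total lost output = 263 + 393 + 385 + 823 = 1864 billion.

£1,864 billion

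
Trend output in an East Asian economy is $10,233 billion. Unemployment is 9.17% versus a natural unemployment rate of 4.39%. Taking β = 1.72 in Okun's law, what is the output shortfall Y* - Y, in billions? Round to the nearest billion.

Output gap = -1.72 × (9.17 - 4.39) = -1.72 × 4.78 = -8.2216%.
Actual GDP ≈ 10233 × 0.917784 ≈ 9392 billion, so the shortfall is 10233 - 9392 = 841 billion.

$841 billion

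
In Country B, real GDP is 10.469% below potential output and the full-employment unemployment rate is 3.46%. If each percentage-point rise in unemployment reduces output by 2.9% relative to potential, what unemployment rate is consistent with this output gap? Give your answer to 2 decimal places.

From Okun's law, u - u* = -(output gap)/β = -(-10.469)/2.9 = 3.61 points.
So u = 3.46 + 3.61 = 7.07%.

7.07%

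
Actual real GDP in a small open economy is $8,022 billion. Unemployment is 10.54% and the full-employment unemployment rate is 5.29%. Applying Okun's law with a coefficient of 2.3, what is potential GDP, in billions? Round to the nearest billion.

Unemployment gap = 10.54 - 5.29 = 5.25 points, so output gap = -2.3 × 5.25 = -12.075%.
Since Y = Y* × (1 + gap/100), Y* = 8022/0.87925 ≈ 9124 billion.

$9,124 billion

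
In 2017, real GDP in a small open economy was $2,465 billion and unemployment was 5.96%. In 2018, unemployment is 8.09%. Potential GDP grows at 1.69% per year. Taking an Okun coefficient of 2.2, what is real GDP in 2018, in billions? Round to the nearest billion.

Δu = 8.09 - 5.96 = 2.13 points.
Okun's law (growth form): g_Y = g_Y* - β × Δu = 1.69 - 2.2 × (2.13) = 1.69 - 4.686 = -2.996%.
Real GDP in the next year = 2465 × (1 - 2.996/100) = 2465 × 0.97004 ≈ 2391 billion.

$2,391 billion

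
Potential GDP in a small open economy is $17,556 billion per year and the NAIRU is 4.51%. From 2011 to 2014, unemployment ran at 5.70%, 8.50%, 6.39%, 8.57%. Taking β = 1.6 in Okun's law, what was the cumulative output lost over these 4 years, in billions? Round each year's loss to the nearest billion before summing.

Year 2011: gap = -1.6 × (5.7 - 4.51) = -1.904%, loss ≈ 17556 × 1.904/100 ≈ 334.
Year 2012: gap = -1.6 × (8.5 - 4.51) = -6.384%, loss ≈ 17556 × 6.384/100 ≈ 1121.
Year 2013: gap = -1.6 × (6.39 - 4.51) = -3.008%, loss ≈ 17556 × 3.008/100 ≈ 528.
Year 2014: gap = -1.6 × (8.57 - 4.51) = -6.496%, loss ≈ 17556 × 6.496/100 ≈ 1140.
Total lost output = 334 + 1121 + 528 + 1140 = 3123 billion.

$3,123 billion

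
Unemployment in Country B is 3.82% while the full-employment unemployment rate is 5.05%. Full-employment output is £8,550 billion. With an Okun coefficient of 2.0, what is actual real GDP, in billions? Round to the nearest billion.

£8,760 billion

Unemployment gap = 3.82 - 5.05 = -1.23 points, so the output gap is -2 × (-1.23) = 2.46%.
Actual GDP = 8550 × (1 + 2.46/100) = 8550 × 1.0246 ≈ 8760 billion.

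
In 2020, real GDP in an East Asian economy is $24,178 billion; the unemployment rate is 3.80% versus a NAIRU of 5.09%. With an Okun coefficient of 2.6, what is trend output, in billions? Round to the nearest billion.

$23,393 billion

Unemployment gap = 3.8 - 5.09 = -1.29 points, so output gap = -2.6 × (-1.29) = 3.354%.
Since Y = Y* × (1 + gap/100), Y* = 24178/1.03354 ≈ 23393 billion.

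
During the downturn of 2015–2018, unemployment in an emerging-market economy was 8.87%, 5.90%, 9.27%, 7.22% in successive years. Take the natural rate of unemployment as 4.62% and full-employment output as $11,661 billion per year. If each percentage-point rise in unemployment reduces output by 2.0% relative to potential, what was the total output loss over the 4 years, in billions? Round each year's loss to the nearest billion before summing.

$2,980 billion

Year 2015: gap = -2.0 × (8.87 - 4.62) = -8.5%, loss ≈ 11661 × 8.5/100 ≈ 991.
Year 2016: gap = -2.0 × (5.9 - 4.62) = -2.56%, loss ≈ 11661 × 2.56/100 ≈ 299.
Year 2017: gap = -2.0 × (9.27 - 4.62) = -9.3%, loss ≈ 11661 × 9.3/100 ≈ 1084.
Year 2018: gap = -2.0 × (7.22 - 4.62) = -5.2%, loss ≈ 11661 × 5.2/100 ≈ 606.
Total lost output = 991 + 299 + 1084 + 606 = 2980 billion.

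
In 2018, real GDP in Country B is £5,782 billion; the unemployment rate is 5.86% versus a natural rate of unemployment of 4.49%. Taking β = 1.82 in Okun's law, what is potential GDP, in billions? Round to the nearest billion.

Unemployment gap = 5.86 - 4.49 = 1.37 points, so output gap = -1.82 × 1.37 = -2.4934%.
Since Y = Y* × (1 + gap/100), Y* = 5782/0.975066 ≈ 5930 billion.

£5,930 billion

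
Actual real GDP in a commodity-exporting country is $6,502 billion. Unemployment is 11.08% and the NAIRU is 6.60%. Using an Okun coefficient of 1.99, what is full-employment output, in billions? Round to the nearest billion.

Unemployment gap = 11.08 - 6.6 = 4.48 points, so output gap = -1.99 × 4.48 = -8.9152%.
Since Y = Y* × (1 + gap/100), Y* = 6502/0.910848 ≈ 7138 billion.

$7,138 billion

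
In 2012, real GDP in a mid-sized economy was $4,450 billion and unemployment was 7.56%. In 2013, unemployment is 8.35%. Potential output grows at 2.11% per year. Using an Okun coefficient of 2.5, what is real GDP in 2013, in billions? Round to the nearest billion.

$4,456 billion

Δu = 8.35 - 7.56 = 0.79 points.
Okun's law (growth form): g_Y = g_Y* - β × Δu = 2.11 - 2.5 × (0.79) = 2.11 - 1.975 = 0.135%.
Real GDP in the next year = 4450 × (1 + 0.135/100) = 4450 × 1.00135 ≈ 4456 billion.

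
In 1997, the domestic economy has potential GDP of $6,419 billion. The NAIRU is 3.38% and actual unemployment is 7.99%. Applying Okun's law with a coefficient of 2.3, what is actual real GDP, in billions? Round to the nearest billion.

$5,738 billion

Unemployment gap = 7.99 - 3.38 = 4.61 points, so the output gap is -2.3 × 4.61 = -10.603%.
Actual GDP = 6419 × (1 - 10.603/100) = 6419 × 0.89397 ≈ 5738 billion.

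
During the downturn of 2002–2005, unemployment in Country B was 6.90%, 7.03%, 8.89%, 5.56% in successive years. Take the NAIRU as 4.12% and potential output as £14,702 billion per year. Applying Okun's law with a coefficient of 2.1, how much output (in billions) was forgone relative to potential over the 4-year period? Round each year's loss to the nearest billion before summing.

Year 2002: gap = -2.1 × (6.9 - 4.12) = -5.838%, loss ≈ 14702 × 5.838/100 ≈ 858.
Year 2003: gap = -2.1 × (7.03 - 4.12) = -6.111%, loss ≈ 14702 × 6.111/100 ≈ 898.
Year 2004: gap = -2.1 × (8.89 - 4.12) = -10.017%, loss ≈ 14702 × 10.017/100 ≈ 1473.
Year 2005: gap = -2.1 × (5.56 - 4.12) = -3.024%, loss ≈ 14702 × 3.024/100 ≈ 445.
Total lost output = 858 + 898 + 1473 + 445 = 3674 billion.

£3,674 billion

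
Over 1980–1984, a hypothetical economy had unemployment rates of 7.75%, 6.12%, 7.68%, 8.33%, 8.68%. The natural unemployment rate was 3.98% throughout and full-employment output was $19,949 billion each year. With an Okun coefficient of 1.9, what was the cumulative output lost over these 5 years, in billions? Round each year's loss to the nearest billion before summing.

$7,072 billion

Year 1980: gap = -1.9 × (7.75 - 3.98) = -7.163%, loss ≈ 19949 × 7.163/100 ≈ 1429.
Year 1981: gap = -1.9 × (6.12 - 3.98) = -4.066%, loss ≈ 19949 × 4.066/100 ≈ 811.
Year 1982: gap = -1.9 × (7.68 - 3.98) = -7.03%, loss ≈ 19949 × 7.03/100 ≈ 1402.
Year 1983: gap = -1.9 × (8.33 - 3.98) = -8.265%, loss ≈ 19949 × 8.265/100 ≈ 1649.
Year 1984: gap = -1.9 × (8.68 - 3.98) = -8.93%, loss ≈ 19949 × 8.93/100 ≈ 1781.
Total lost output = 1429 + 811 + 1402 + 1649 + 1781 = 7072 billion.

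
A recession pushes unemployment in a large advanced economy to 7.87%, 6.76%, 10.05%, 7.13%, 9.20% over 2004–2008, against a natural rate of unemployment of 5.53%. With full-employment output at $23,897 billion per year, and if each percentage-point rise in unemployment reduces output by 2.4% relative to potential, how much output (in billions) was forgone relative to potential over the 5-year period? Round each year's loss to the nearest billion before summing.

Year 2004: gap = -2.4 × (7.87 - 5.53) = -5.616%, loss ≈ 23897 × 5.616/100 ≈ 1342.
Year 2005: gap = -2.4 × (6.76 - 5.53) = -2.952%, loss ≈ 23897 × 2.952/100 ≈ 705.
Year 2006: gap = -2.4 × (10.05 - 5.53) = -10.848%, loss ≈ 23897 × 10.848/100 ≈ 2592.
Year 2007: gap = -2.4 × (7.13 - 5.53) = -3.84%, loss ≈ 23897 × 3.84/100 ≈ 918.
Year 2008: gap = -2.4 × (9.2 - 5.53) = -8.808%, loss ≈ 23897 × 8.808/100 ≈ 2105.
Total lost output = 1342 + 705 + 2592 + 918 + 2105 = 7662 billion.

$7,662 billion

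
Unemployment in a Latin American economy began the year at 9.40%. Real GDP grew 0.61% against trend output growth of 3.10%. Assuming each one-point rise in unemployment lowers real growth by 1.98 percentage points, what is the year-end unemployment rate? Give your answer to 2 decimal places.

10.66%

Growth-rate Okun's law: g_Y = g_Y* - β × Δu, so Δu = (g_Y* - g_Y)/β.
Δu = (3.1 - 0.61)/1.98 = 2.49/1.98 = 1.26 percentage points.
Year-end unemployment = 9.4 + 1.26 = 10.66%.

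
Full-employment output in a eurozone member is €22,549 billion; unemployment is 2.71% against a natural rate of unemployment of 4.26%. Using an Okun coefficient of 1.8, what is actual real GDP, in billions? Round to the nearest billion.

€23,178 billion

Unemployment gap = 2.71 - 4.26 = -1.55 points, so the output gap is -1.8 × (-1.55) = 2.79%.
Actual GDP = 22549 × (1 + 2.79/100) = 22549 × 1.0279 ≈ 23178 billion.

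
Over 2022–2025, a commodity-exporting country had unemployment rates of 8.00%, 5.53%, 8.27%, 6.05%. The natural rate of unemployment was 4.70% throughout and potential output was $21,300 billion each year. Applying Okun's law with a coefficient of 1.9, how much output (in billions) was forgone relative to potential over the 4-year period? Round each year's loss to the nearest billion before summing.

$3,663 billion

Year 2022: gap = -1.9 × (8 - 4.7) = -6.27%, loss ≈ 21300 × 6.27/100 ≈ 1336.
Year 2023: gap = -1.9 × (5.53 - 4.7) = -1.577%, loss ≈ 21300 × 1.577/100 ≈ 336.
Year 2024: gap = -1.9 × (8.27 - 4.7) = -6.783%, loss ≈ 21300 × 6.783/100 ≈ 1445.
Year 2025: gap = -1.9 × (6.05 - 4.7) = -2.565%, loss ≈ 21300 × 2.565/100 ≈ 546.
Total lost output = 1336 + 336 + 1445 + 546 = 3663 billion.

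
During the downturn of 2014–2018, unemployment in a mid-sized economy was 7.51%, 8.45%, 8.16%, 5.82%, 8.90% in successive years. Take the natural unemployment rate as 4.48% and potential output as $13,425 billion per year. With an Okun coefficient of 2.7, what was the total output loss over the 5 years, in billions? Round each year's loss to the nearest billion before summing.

$5,959 billion

Year 2014: gap = -2.7 × (7.51 - 4.48) = -8.181%, loss ≈ 13425 × 8.181/100 ≈ 1098.
Year 2015: gap = -2.7 × (8.45 - 4.48) = -10.719%, loss ≈ 13425 × 10.719/100 ≈ 1439.
Year 2016: gap = -2.7 × (8.16 - 4.48) = -9.936%, loss ≈ 13425 × 9.936/100 ≈ 1334.
Year 2017: gap = -2.7 × (5.82 - 4.48) = -3.618%, loss ≈ 13425 × 3.618/100 ≈ 486.
Year 2018: gap = -2.7 × (8.9 - 4.48) = -11.934%, loss ≈ 13425 × 11.934/100 ≈ 1602.
Total lost output = 1098 + 1439 + 1334 + 486 + 1602 = 5959 billion.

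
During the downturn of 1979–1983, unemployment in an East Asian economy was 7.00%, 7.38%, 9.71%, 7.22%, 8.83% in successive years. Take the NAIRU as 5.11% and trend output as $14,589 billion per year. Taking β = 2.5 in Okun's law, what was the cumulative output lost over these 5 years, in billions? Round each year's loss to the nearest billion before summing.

Year 1979: gap = -2.5 × (7 - 5.11) = -4.725%, loss ≈ 14589 × 4.725/100 ≈ 689.
Year 1980: gap = -2.5 × (7.38 - 5.11) = -5.675%, loss ≈ 14589 × 5.675/100 ≈ 828.
Year 1981: gap = -2.5 × (9.71 - 5.11) = -11.5%, loss ≈ 14589 × 11.5/100 ≈ 1678.
Year 1982: gap = -2.5 × (7.22 - 5.11) = -5.275%, loss ≈ 14589 × 5.275/100 ≈ 770.
Year 1983: gap = -2.5 × (8.83 - 5.11) = -9.3%, loss ≈ 14589 × 9.3/100 ≈ 1357.
Total lost output = 689 + 828 + 1678 + 770 + 1357 = 5322 billion.

$5,322 billion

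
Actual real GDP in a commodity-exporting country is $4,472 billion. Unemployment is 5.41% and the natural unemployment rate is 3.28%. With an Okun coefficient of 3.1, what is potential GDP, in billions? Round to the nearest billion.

Unemployment gap = 5.41 - 3.28 = 2.13 points, so output gap = -3.1 × 2.13 = -6.603%.
Since Y = Y* × (1 + gap/100), Y* = 4472/0.93397 ≈ 4788 billion.

$4,788 billion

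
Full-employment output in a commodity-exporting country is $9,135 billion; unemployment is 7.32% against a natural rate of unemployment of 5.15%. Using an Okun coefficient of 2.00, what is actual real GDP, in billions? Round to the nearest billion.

Unemployment gap = 7.32 - 5.15 = 2.17 points, so the output gap is -2 × 2.17 = -4.34%.
Actual GDP = 9135 × (1 - 4.34/100) = 9135 × 0.9566 ≈ 8739 billion.

$8,739 billion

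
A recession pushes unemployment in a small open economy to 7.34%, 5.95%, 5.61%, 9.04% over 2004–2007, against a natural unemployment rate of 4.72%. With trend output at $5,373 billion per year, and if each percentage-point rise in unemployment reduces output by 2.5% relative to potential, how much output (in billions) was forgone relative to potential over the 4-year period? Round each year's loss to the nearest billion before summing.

Year 2004: gap = -2.5 × (7.34 - 4.72) = -6.55%, loss ≈ 5373 × 6.55/100 ≈ 352.
Year 2005: gap = -2.5 × (5.95 - 4.72) = -3.075%, loss ≈ 5373 × 3.075/100 ≈ 165.
Year 2006: gap = -2.5 × (5.61 - 4.72) = -2.225%, loss ≈ 5373 × 2.225/100 ≈ 120.
Year 2007: gap = -2.5 × (9.04 - 4.72) = -10.8%, loss ≈ 5373 × 10.8/100 ≈ 580.
Total lost output = 352 + 165 + 120 + 580 = 1217 billion.

$1,217 billion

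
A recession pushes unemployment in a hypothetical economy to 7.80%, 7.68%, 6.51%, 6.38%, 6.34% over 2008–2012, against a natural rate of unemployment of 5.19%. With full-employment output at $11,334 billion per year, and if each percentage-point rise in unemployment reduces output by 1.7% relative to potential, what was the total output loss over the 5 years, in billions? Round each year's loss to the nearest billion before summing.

Year 2008: gap = -1.7 × (7.8 - 5.19) = -4.437%, loss ≈ 11334 × 4.437/100 ≈ 503.
Year 2009: gap = -1.7 × (7.68 - 5.19) = -4.233%, loss ≈ 11334 × 4.233/100 ≈ 480.
Year 2010: gap = -1.7 × (6.51 - 5.19) = -2.244%, loss ≈ 11334 × 2.244/100 ≈ 254.
Year 2011: gap = -1.7 × (6.38 - 5.19) = -2.023%, loss ≈ 11334 × 2.023/100 ≈ 229.
Year 2012: gap = -1.7 × (6.34 - 5.19) = -1.955%, loss ≈ 11334 × 1.955/100 ≈ 222.
Total lost output = 503 + 480 + 254 + 229 + 222 = 1688 billion.

$1,688 billion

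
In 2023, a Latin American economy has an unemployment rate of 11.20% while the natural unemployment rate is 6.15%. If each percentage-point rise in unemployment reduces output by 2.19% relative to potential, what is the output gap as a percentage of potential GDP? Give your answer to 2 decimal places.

The unemployment gap is 11.2 - 6.15 = 5.05 percentage points.
Okun's law gives an output gap of -2.19 × 5.05 = -11.0595%, i.e. 11.06% below potential.

-11.06%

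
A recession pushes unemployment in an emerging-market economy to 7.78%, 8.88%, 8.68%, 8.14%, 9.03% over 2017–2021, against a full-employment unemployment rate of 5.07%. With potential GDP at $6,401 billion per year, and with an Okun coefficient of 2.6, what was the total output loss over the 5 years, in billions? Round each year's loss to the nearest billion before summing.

Year 2017: gap = -2.6 × (7.78 - 5.07) = -7.046%, loss ≈ 6401 × 7.046/100 ≈ 451.
Year 2018: gap = -2.6 × (8.88 - 5.07) = -9.906%, loss ≈ 6401 × 9.906/100 ≈ 634.
Year 2019: gap = -2.6 × (8.68 - 5.07) = -9.386%, loss ≈ 6401 × 9.386/100 ≈ 601.
Year 2020: gap = -2.6 × (8.14 - 5.07) = -7.982%, loss ≈ 6401 × 7.982/100 ≈ 511.
Year 2021: gap = -2.6 × (9.03 - 5.07) = -10.296%, loss ≈ 6401 × 10.296/100 ≈ 659.
Total lost output = 451 + 634 + 601 + 511 + 659 = 2856 billion.

$2,856 billion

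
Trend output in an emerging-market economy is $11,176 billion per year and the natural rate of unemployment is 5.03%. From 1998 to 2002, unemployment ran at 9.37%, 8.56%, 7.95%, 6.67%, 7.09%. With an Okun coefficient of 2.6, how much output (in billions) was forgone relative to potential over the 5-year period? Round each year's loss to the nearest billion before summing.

Year 1998: gap = -2.6 × (9.37 - 5.03) = -11.284%, loss ≈ 11176 × 11.284/100 ≈ 1261.
Year 1999: gap = -2.6 × (8.56 - 5.03) = -9.178%, loss ≈ 11176 × 9.178/100 ≈ 1026.
Year 2000: gap = -2.6 × (7.95 - 5.03) = -7.592%, loss ≈ 11176 × 7.592/100 ≈ 848.
Year 2001: gap = -2.6 × (6.67 - 5.03) = -4.264%, loss ≈ 11176 × 4.264/100 ≈ 477.
Year 2002: gap = -2.6 × (7.09 - 5.03) = -5.356%, loss ≈ 11176 × 5.356/100 ≈ 599.
Total lost output = 1261 + 1026 + 848 + 477 + 599 = 4211 billion.

$4,211 billion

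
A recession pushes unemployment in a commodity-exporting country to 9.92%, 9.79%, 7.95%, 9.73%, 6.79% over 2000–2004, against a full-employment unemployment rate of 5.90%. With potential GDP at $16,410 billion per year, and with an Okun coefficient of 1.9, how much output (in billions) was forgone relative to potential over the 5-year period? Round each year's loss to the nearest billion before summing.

Year 2000: gap = -1.9 × (9.92 - 5.9) = -7.638%, loss ≈ 16410 × 7.638/100 ≈ 1253.
Year 2001: gap = -1.9 × (9.79 - 5.9) = -7.391%, loss ≈ 16410 × 7.391/100 ≈ 1213.
Year 2002: gap = -1.9 × (7.95 - 5.9) = -3.895%, loss ≈ 16410 × 3.895/100 ≈ 639.
Year 2003: gap = -1.9 × (9.73 - 5.9) = -7.277%, loss ≈ 16410 × 7.277/100 ≈ 1194.
Year 2004: gap = -1.9 × (6.79 - 5.9) = -1.691%, loss ≈ 16410 × 1.691/100 ≈ 277.
Total lost output = 1253 + 1213 + 639 + 1194 + 277 = 4576 billion.

$4,576 billion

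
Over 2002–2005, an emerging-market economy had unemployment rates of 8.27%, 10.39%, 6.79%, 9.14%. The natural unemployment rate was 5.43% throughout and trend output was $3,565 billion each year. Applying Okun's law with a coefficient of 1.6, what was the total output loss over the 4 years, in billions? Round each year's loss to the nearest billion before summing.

$735 billion

Year 2002: gap = -1.6 × (8.27 - 5.43) = -4.544%, loss ≈ 3565 × 4.544/100 ≈ 162.
Year 2003: gap = -1.6 × (10.39 - 5.43) = -7.936%, loss ≈ 3565 × 7.936/100 ≈ 283.
Year 2004: gap = -1.6 × (6.79 - 5.43) = -2.176%, loss ≈ 3565 × 2.176/100 ≈ 78.
Year 2005: gap = -1.6 × (9.14 - 5.43) = -5.936%, loss ≈ 3565 × 5.936/100 ≈ 212.
Total lost output = 162 + 283 + 78 + 212 = 735 billion.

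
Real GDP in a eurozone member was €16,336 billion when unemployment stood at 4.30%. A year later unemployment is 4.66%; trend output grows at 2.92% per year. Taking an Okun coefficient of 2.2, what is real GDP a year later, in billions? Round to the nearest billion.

Δu = 4.66 - 4.3 = 0.36 points.
Okun's law (growth form): g_Y = g_Y* - β × Δu = 2.92 - 2.2 × (0.36) = 2.92 - 0.792 = 2.128%.
Real GDP in the next year = 16336 × (1 + 2.128/100) = 16336 × 1.02128 ≈ 16684 billion.

€16,684 billion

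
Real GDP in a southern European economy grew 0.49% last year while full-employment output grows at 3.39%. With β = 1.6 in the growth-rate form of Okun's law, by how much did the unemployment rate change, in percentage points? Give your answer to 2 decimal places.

Growth-rate Okun's law: g_Y = g_Y* - β × Δu, so Δu = (g_Y* - g_Y)/β.
Δu = (3.39 - 0.49)/1.6 = 2.9/1.6 = 1.81 percentage points.

1.81 percentage points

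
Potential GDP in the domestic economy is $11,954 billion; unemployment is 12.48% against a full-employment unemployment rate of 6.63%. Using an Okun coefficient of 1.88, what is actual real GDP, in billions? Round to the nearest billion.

Unemployment gap = 12.48 - 6.63 = 5.85 points, so the output gap is -1.88 × 5.85 = -10.998%.
Actual GDP = 11954 × (1 - 10.998/100) = 11954 × 0.89002 ≈ 10639 billion.

$10,639 billion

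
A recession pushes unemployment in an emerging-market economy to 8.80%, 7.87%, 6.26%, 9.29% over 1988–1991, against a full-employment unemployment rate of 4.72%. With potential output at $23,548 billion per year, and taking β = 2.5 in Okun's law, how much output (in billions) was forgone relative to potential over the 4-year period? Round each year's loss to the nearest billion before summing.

$7,853 billion

Year 1988: gap = -2.5 × (8.8 - 4.72) = -10.2%, loss ≈ 23548 × 10.2/100 ≈ 2402.
Year 1989: gap = -2.5 × (7.87 - 4.72) = -7.875%, loss ≈ 23548 × 7.875/100 ≈ 1854.
Year 1990: gap = -2.5 × (6.26 - 4.72) = -3.85%, loss ≈ 23548 × 3.85/100 ≈ 907.
Year 1991: gap = -2.5 × (9.29 - 4.72) = -11.425%, loss ≈ 23548 × 11.425/100 ≈ 2690.
Total lost output = 2402 + 1854 + 907 + 2690 = 7853 billion.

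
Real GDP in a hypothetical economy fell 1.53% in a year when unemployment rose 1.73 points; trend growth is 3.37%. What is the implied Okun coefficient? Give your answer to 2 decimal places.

Growth form: g_Y = g_Y* - β × Δu, so β = (g_Y* - g_Y)/Δu.
β = (3.37 + 1.53)/1.73 = 4.9/1.73 = 2.83.

β ≈ 2.83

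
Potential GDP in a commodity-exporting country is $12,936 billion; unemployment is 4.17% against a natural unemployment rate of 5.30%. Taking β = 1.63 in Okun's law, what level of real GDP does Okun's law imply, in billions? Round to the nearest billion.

$13,174 billion

Unemployment gap = 4.17 - 5.3 = -1.13 points, so the output gap is -1.63 × (-1.13) = 1.8419%.
Actual GDP = 12936 × (1 + 1.8419/100) = 12936 × 1.018419 ≈ 13174 billion.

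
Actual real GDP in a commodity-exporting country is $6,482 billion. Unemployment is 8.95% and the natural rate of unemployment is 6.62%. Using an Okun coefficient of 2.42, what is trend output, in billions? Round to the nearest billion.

$6,869 billion

Unemployment gap = 8.95 - 6.62 = 2.33 points, so output gap = -2.42 × 2.33 = -5.6386%.
Since Y = Y* × (1 + gap/100), Y* = 6482/0.943614 ≈ 6869 billion.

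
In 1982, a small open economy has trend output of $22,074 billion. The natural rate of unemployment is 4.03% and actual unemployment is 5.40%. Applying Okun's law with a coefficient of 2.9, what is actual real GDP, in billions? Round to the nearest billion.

Unemployment gap = 5.4 - 4.03 = 1.37 points, so the output gap is -2.9 × 1.37 = -3.973%.
Actual GDP = 22074 × (1 - 3.973/100) = 22074 × 0.96027 ≈ 21197 billion.

$21,197 billion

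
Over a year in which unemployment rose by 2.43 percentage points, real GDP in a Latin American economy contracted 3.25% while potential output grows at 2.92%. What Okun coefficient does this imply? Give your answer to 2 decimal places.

Growth form: g_Y = g_Y* - β × Δu, so β = (g_Y* - g_Y)/Δu.
β = (2.92 + 3.25)/2.43 = 6.17/2.43 = 2.54.

β ≈ 2.54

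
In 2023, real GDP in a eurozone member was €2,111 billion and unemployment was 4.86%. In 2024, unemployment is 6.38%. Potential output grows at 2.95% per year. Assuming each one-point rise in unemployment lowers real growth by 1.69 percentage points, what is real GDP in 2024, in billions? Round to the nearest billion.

Δu = 6.38 - 4.86 = 1.52 points.
Okun's law (growth form): g_Y = g_Y* - β × Δu = 2.95 - 1.69 × (1.52) = 2.95 - 2.5688 = 0.3812%.
Real GDP in the next year = 2111 × (1 + 0.3812/100) = 2111 × 1.003812 ≈ 2119 billion.

€2,119 billion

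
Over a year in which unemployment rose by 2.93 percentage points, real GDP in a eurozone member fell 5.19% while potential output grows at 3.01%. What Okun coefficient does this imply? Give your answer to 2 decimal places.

β ≈ 2.80

Growth form: g_Y = g_Y* - β × Δu, so β = (g_Y* - g_Y)/Δu.
β = (3.01 + 5.19)/2.93 = 8.2/2.93 = 2.80.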